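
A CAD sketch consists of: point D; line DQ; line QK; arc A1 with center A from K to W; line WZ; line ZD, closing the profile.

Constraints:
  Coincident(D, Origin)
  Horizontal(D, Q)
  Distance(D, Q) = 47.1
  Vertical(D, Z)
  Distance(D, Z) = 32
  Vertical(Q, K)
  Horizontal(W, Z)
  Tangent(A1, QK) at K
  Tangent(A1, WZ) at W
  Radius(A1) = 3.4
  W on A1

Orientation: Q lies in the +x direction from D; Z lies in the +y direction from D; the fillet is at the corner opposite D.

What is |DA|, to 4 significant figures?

52.23

D is at the origin; DQ is horizontal with |DQ| = 47.1 and Q on the +x side, so Q = (47.10, 0.000). DZ is vertical with |DZ| = 32.0 and Z on the +y side, so Z = (0.000, 32.00). The virtual corner opposite D is at (47.10, 32.00). Since A1 is tangent to QK there, AK ⟂ QK and since A1 is tangent to WZ there, AW ⟂ WZ, with radius 3.4, so the center A sits 3.4 in from both sides at A = (43.70, 28.60). Then |DA| = |A − D| = 52.23.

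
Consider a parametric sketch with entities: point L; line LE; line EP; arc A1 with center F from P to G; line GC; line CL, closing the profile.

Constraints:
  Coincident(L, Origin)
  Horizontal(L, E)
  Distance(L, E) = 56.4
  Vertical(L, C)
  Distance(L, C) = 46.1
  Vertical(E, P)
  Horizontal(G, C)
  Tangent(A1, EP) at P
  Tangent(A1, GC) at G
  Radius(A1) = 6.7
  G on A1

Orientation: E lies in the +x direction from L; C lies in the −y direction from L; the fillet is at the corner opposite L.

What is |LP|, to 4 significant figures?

68.80

The virtual corner opposite L is at (56.40, -46.10). Tangency of A1 to EP means the radius FP is perpendicular to EP and since A1 is tangent to GC there, FG ⟂ GC, with radius 6.7, so the center F sits 6.7 in from both sides at F = (49.70, -39.40). That places the tangent points at P = (56.40, -39.40) on EP and G = (49.70, -46.10) on GC. Then |LP| = |P − L| = 68.80.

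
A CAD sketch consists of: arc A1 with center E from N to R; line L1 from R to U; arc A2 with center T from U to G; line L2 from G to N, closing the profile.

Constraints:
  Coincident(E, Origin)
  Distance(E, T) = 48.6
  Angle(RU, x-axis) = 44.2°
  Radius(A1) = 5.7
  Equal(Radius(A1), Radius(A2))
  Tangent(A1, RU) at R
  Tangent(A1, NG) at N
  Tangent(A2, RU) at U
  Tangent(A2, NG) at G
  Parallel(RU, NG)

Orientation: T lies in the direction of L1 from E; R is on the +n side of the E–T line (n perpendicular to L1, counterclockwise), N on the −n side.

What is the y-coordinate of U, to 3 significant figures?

38.0

Tangency of A1 to both parallel lines with radius 5.7 puts R and N at E ± 5.7·n: R = (-3.97, 4.09), N = (3.97, -4.09). Equal radii place U and G the same way about T: U = T + 5.7·n = (30.9, 38.0), G = T − 5.7·n = (38.8, 29.8). So U.y = 38.0.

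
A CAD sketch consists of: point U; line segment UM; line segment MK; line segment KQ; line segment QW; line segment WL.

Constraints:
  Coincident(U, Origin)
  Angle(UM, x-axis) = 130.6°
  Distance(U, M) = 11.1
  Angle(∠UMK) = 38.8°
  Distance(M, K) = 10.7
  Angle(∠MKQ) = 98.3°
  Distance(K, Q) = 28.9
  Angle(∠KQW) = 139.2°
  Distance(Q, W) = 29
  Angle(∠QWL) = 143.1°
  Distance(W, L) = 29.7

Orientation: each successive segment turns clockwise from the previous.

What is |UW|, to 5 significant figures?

47.041

U is at the origin; UM runs at 130.6° with length 11.1, so M = (-7.2236, 8.4279). ∠UMK = 38.8° gives MK at -10.600° from the x-axis; with |MK| = 10.7, K = (3.2938, 6.4596). ∠MKQ = 98.3° gives KQ at -92.300° from the x-axis; with |KQ| = 28.9, Q = (2.1340, -22.417). ∠KQW = 139.2° gives QW at -133.10° from the x-axis; with |QW| = 29.0, W = (-17.681, -43.592). Then |UW| = |W − U| = 47.041.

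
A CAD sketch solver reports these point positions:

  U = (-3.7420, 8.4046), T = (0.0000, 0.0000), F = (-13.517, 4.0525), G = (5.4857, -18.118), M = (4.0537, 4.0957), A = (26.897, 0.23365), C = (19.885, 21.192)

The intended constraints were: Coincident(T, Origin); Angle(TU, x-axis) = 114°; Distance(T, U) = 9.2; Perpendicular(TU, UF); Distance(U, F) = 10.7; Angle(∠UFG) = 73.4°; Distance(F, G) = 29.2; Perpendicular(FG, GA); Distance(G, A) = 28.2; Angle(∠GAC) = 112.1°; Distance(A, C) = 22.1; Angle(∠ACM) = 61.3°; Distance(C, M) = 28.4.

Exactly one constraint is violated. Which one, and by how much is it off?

Distance(C, M) = 28.4 — off by 5.10.

T = (0.00, 0.00) ✓; TU at 114.0° ✓; |TU| = 9.200 ✓; ∠(TU, UF) = 90.00° ✓; |UF| = 10.70 ✓; ∠UFG = 73.40° ✓; |FG| = 29.20 ✓; ∠(FG, GA) = 90.00° ✓; |GA| = 28.20 ✓; ∠GAC = 112.1° ✓; |AC| = 22.10 ✓; ∠ACM = 61.30° ✓; |CM| = 23.30 ✗.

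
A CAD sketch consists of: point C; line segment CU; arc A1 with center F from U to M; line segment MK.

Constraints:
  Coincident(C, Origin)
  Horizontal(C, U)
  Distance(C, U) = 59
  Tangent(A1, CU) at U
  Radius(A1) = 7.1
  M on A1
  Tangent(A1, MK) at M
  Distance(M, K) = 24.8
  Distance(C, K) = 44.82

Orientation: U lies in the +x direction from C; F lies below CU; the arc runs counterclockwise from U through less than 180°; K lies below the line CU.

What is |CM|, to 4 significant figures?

53.36

C is at the origin; C and U share the same y with |CU| = 59.0 and U on the +x side, so U = (59.00, 0.000). Since A1 is tangent to CU there, FU ⟂ CU, so F = U + (0, -7.1) = (59.00, -7.100). Since FM ⟂ MK (tangency), |FK| = √(7.1² + 24.8²) = 25.80 regardless of where M sits on A1. So K lies on both circle(C, 44.82) and circle(F, 25.80); the below-CU intersection is K = (38.56, -22.84). M is the foot of the tangent from K: M = (53.29, -2.885).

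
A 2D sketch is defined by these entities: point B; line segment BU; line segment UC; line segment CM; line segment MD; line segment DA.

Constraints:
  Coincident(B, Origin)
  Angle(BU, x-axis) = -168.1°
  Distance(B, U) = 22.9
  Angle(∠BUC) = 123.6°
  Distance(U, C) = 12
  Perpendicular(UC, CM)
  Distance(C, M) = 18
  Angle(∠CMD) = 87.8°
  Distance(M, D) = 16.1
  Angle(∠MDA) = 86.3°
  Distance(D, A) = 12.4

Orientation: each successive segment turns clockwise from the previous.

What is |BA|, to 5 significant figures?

17.145

B is at the origin; BU runs at -168.1° with length 22.9, so U = (-22.408, -4.7221). ∠BUC = 123.6° gives UC at 135.50° from the x-axis; with |UC| = 12.0, C = (-30.967, 3.6888). UC ⟂ CM, so CM runs at 45.500°; with |CM| = 18.0, M = (-18.350, 16.527). ∠CMD = 87.8° gives MD at -46.700° from the x-axis; with |MD| = 16.1, D = (-7.3088, 4.8102). ∠MDA = 86.3° gives DA at -140.40° from the x-axis; with |DA| = 12.4, A = (-16.863, -3.0939). Then |BA| = |A − B| = 17.145.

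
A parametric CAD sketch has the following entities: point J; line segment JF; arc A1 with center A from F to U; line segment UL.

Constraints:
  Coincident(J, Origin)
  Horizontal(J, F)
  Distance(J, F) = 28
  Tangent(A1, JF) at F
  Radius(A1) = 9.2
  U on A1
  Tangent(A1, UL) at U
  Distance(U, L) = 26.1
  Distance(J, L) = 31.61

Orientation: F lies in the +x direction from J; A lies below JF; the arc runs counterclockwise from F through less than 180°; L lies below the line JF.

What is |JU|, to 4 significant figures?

20.30

J is at the origin; J and F share the same y with |JF| = 28.0 and F on the +x side, so F = (28.00, 0.000). Tangency of A1 to JF means the radius AF is perpendicular to JF, so A = F + (0, -9.2) = (28.00, -9.200). Since AU ⟂ UL (tangency), |AL| = √(9.2² + 26.1²) = 27.67 regardless of where U sits on A1. So L lies on both circle(J, 31.61) and circle(A, 27.67); the below-JF intersection is L = (9.804, -30.05). U is the foot of the tangent from L: U = (19.45, -5.799).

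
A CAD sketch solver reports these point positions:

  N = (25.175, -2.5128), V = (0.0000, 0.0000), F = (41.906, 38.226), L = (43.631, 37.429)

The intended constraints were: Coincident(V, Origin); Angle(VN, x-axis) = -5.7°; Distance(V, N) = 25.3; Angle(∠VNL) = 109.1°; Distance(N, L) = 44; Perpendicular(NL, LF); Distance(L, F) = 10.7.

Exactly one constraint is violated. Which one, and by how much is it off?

Distance(L, F) = 10.7 — off by 8.80.

V = (0.00, 0.00) ✓; VN at -5.700° ✓; |VN| = 25.30 ✓; ∠VNL = 109.1° ✓; |NL| = 44.00 ✓; ∠(NL, LF) = 90.00° ✓; |LF| = 1.900 ✗.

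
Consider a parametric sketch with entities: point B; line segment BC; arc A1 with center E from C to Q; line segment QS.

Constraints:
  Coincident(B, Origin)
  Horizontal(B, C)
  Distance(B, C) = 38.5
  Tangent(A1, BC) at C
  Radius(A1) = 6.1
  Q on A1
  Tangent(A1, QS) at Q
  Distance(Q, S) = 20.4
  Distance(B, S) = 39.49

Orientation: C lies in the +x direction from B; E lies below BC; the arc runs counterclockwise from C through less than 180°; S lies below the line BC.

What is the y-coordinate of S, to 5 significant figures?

-25.638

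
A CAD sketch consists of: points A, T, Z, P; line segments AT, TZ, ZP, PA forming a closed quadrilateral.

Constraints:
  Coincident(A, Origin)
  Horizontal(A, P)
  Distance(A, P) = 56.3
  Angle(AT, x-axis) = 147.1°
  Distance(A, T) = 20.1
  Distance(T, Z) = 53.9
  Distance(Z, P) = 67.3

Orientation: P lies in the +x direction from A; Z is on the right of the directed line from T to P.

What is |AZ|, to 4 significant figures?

39.65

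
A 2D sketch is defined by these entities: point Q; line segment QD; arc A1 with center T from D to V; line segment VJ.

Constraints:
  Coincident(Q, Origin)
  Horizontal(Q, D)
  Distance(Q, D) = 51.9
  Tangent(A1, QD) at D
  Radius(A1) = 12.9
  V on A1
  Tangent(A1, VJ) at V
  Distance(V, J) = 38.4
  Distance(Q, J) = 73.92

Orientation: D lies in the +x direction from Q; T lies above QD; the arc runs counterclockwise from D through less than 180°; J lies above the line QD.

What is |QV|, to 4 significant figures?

66.33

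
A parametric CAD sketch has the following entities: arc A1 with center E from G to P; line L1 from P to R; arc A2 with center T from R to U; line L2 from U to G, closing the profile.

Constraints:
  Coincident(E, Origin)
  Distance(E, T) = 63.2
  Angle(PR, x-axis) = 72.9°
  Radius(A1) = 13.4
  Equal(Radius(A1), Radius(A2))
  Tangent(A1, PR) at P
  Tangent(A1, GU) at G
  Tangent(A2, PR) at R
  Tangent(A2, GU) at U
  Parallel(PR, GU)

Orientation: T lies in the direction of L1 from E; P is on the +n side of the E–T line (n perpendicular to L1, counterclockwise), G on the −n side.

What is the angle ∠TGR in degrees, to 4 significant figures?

11.01°

Tangency of A1 to both parallel lines with radius 13.4 puts P and G at E ± 13.4·n: P = (-12.81, 3.940), G = (12.81, -3.940). Equal radii place R and U the same way about T: R = T + 13.4·n = (5.776, 64.35), U = T − 13.4·n = (31.39, 56.47). Then cos ∠TGR = GT·GR / (|GT||GR|), giving 11.01°.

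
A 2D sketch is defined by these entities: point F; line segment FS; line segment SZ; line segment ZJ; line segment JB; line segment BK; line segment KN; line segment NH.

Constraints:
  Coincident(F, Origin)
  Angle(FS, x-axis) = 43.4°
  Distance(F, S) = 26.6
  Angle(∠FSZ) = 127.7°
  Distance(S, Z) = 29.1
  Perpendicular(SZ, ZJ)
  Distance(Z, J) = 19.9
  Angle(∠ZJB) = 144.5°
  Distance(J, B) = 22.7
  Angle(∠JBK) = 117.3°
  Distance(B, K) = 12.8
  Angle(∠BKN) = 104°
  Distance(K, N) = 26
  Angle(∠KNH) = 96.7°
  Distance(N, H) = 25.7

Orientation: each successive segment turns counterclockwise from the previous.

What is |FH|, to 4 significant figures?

44.90

F is at the origin; FS runs at 43.4° with length 26.6, so S = (19.33, 18.28). ∠FSZ = 127.7° gives SZ at 95.70° from the x-axis; with |SZ| = 29.1, Z = (16.44, 47.23). SZ is perpendicular to ZJ, so ZJ runs at -174.3°; with |ZJ| = 19.9, J = (-3.365, 45.26). ∠ZJB = 144.5° gives JB at -138.8° from the x-axis; with |JB| = 22.7, B = (-20.44, 30.30). ∠JBK = 117.3° gives BK at -76.10° from the x-axis; with |BK| = 12.8, K = (-17.37, 17.88). ∠BKN = 104.0° gives KN at -0.1000° from the x-axis; with |KN| = 26.0, N = (8.630, 17.83). ∠KNH = 96.7° gives NH at 83.20° from the x-axis; with |NH| = 25.7, H = (11.67, 43.35). Then |FH| = |H − F| = 44.90.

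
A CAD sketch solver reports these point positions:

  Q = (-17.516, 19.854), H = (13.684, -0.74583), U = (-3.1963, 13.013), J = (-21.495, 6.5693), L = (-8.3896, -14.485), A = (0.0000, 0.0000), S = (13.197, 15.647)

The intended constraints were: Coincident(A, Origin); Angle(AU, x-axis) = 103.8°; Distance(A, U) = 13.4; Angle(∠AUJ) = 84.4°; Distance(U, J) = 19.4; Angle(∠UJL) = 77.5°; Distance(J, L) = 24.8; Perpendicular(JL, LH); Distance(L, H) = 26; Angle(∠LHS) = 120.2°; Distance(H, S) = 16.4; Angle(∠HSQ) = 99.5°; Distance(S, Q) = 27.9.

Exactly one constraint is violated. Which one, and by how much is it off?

Distance(S, Q) = 27.9 — off by 3.10.

A = (0.00, 0.00) ✓; AU at 103.8° ✓; |AU| = 13.40 ✓; ∠AUJ = 84.40° ✓; |UJ| = 19.40 ✓; ∠UJL = 77.50° ✓; |JL| = 24.80 ✓; ∠(JL, LH) = 90.00° ✓; |LH| = 26.00 ✓; ∠LHS = 120.2° ✓; |HS| = 16.40 ✓; ∠HSQ = 99.50° ✓; |SQ| = 31.00 ✗.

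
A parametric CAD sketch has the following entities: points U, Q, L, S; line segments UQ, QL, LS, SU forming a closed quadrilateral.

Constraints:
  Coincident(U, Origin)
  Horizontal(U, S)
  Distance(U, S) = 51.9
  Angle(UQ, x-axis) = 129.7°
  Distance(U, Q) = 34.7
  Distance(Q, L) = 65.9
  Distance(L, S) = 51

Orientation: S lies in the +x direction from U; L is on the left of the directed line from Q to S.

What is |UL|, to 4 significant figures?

63.44

Checks: |QL| = 65.90 ✓; |LS| = 51.00 ✓.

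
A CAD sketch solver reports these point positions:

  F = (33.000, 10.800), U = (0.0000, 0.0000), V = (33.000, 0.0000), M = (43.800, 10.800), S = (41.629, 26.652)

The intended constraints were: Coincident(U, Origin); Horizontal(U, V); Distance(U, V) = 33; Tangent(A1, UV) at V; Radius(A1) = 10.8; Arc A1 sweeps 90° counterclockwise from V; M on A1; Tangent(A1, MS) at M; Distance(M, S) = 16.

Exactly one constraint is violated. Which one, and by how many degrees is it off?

Tangent(A1, MS) at M — off by 7.80°.

U = (0.00, 0.00) ✓; U.y = 0.00, V.y = 0.00 ✓; |UV| = 33.00 ✓; ∠(FV, VU) = 90.00° ✓; |FV| = 10.80 ✓; bearing(F→M) − bearing(F→V) = 90.00° ✓; |FM| = 10.80 ✓; ∠(FM, MS) = 82.20° ✗; |MS| = 16.00 ✓.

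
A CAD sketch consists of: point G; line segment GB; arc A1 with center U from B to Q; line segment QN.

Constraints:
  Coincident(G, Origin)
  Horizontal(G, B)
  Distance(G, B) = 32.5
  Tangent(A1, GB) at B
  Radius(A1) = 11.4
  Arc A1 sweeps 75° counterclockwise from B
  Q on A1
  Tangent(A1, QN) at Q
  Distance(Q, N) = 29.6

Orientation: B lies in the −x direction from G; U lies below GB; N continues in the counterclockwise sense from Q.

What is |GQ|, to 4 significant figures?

44.32

G is at the origin; G and B share the same y with |GB| = 32.5 and B on the −x side, so B = (-32.50, 0.000). Since A1 is tangent to GB there, UB ⟂ GB, so U = B + (0, -11.4) = (-32.50, -11.40). On A1, B sits at bearing 90° from U; a 75° counterclockwise sweep puts Q at bearing 165°, so Q = U + 11.4·(cos 165°, sin 165°) = (-43.51, -8.449). Then |GQ| = |Q − G| = 44.32.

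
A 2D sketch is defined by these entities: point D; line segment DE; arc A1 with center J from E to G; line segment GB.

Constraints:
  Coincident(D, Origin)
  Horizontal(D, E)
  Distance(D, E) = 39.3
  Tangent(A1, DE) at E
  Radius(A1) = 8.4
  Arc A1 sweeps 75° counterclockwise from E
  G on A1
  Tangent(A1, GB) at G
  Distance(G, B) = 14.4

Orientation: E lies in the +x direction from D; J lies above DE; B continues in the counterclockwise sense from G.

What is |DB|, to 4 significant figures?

54.96

D is at the origin; DE is horizontal with |DE| = 39.3 and E on the +x side, so E = (39.30, 0.000). Since A1 is tangent to DE there, JE ⟂ DE, so J = E + (0, 8.4) = (39.30, 8.400). On A1, E sits at bearing -90° from J; a 75° counterclockwise sweep puts G at bearing -15°, so G = J + 8.4·(cos -15°, sin -15°) = (47.41, 6.226). Tangency of A1 to GB means the radius JG is perpendicular to GB, so GB runs along (−sin -15°, cos -15°); with |GB| = 14.4, B = (51.14, 20.14). Then |DB| = |B − D| = 54.96.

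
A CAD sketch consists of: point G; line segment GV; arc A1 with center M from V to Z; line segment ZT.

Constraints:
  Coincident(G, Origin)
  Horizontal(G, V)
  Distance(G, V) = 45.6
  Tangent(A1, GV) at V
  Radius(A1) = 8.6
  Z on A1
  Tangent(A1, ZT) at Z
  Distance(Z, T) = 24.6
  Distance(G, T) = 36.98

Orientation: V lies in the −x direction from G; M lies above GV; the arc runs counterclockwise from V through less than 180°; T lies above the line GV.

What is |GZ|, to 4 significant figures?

38.32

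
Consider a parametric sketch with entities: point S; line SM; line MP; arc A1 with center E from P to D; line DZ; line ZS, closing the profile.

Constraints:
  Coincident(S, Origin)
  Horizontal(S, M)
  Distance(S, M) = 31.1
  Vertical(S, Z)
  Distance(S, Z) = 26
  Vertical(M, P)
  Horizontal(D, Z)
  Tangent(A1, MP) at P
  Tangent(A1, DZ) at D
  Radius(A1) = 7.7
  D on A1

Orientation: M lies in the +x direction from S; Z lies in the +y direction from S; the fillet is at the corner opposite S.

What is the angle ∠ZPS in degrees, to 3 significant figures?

44.4°

The virtual corner opposite S is at (31.1, 26.0). The tangent condition forces EP to be normal to MP and since A1 is tangent to DZ there, ED ⟂ DZ, with radius 7.7, so the center E sits 7.7 in from both sides at E = (23.4, 18.3). That places the tangent points at P = (31.1, 18.3) on MP and D = (23.4, 26.0) on DZ. Then cos ∠ZPS = PZ·PS / (|PZ||PS|), giving 44.4°.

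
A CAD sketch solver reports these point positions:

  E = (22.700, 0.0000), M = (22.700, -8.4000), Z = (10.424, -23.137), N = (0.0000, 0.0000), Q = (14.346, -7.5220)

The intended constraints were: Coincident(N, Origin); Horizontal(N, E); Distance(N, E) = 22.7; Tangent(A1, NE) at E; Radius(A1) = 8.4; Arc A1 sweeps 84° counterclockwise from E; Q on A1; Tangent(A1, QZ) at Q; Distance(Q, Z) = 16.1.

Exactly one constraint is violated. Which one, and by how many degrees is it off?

Tangent(A1, QZ) at Q — off by 8.10°.

N = (0.00, 0.00) ✓; N.y = 0.00, E.y = 0.00 ✓; |NE| = 22.70 ✓; ∠(ME, EN) = 90.00° ✓; |ME| = 8.400 ✓; bearing(M→Q) − bearing(M→E) = 84.00° ✓; |MQ| = 8.400 ✓; ∠(MQ, QZ) = 98.10° ✗; |QZ| = 16.10 ✓.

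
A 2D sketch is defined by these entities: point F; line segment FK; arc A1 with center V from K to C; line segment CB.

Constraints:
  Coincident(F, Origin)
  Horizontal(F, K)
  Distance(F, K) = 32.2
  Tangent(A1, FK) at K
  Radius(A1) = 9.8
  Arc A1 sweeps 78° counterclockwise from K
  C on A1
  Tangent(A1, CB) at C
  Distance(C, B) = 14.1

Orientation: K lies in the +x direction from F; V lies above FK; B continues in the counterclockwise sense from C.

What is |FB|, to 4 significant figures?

49.64

F is at the origin; F and K share the same y with |FK| = 32.2 and K on the +x side, so K = (32.20, 0.000). A1 meets FK tangentially, so VK is at right angles to FK, so V = K + (0, 9.8) = (32.20, 9.800). On A1, K sits at bearing -90° from V; a 78° counterclockwise sweep puts C at bearing -12°, so C = V + 9.8·(cos -12°, sin -12°) = (41.79, 7.762). The tangent condition forces VC to be normal to CB, so CB runs along (−sin -12°, cos -12°); with |CB| = 14.1, B = (44.72, 21.55). Then |FB| = |B − F| = 49.64.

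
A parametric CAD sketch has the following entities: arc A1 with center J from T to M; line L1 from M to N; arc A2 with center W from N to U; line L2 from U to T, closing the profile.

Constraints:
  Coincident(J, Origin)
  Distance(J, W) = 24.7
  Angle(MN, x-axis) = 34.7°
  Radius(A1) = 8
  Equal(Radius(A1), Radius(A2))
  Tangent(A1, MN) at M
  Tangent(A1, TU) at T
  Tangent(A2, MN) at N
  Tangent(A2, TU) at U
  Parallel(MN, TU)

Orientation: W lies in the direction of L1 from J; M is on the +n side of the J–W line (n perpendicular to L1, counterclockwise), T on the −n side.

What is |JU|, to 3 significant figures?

26.0

Tangency of A1 to both parallel lines with radius 8.0 puts M and T at J ± 8.0·n: M = (-4.55, 6.58), T = (4.55, -6.58). Equal radii place N and U the same way about W: N = W + 8.0·n = (15.8, 20.6), U = W − 8.0·n = (24.9, 7.48). Then |JU| = |U − J| = 26.0.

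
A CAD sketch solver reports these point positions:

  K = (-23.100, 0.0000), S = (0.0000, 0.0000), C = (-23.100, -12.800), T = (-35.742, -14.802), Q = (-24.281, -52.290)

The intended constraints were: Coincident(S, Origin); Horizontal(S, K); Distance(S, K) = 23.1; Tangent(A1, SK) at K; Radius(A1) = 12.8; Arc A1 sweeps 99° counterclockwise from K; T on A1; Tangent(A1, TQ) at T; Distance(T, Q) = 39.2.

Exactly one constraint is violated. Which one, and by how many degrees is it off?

Tangent(A1, TQ) at T — off by 8.00°.

S = (0.00, 0.00) ✓; S.y = 0.00, K.y = 0.00 ✓; |SK| = 23.10 ✓; ∠(CK, KS) = 90.00° ✓; |CK| = 12.80 ✓; bearing(C→T) − bearing(C→K) = 99.00° ✓; |CT| = 12.80 ✓; ∠(CT, TQ) = 82.00° ✗; |TQ| = 39.20 ✓.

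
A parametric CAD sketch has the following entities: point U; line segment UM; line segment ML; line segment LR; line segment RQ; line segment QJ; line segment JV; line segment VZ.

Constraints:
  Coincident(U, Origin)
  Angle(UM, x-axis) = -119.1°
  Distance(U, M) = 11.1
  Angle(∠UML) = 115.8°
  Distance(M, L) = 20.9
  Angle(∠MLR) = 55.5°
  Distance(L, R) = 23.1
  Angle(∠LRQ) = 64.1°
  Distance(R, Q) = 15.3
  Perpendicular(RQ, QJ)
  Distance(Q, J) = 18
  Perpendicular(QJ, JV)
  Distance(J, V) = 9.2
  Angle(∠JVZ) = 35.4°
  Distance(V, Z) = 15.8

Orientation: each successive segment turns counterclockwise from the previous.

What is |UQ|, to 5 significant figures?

6.6369

U is at the origin; UM runs at -119.1° with length 11.1, so M = (-5.3983, -9.6989). ∠UML = 115.8° gives ML at -54.900° from the x-axis; with |ML| = 20.9, L = (6.6193, -26.798). ∠MLR = 55.5° gives LR at 69.600° from the x-axis; with |LR| = 23.1, R = (14.671, -5.1470). ∠LRQ = 64.1° gives RQ at -174.50° from the x-axis; with |RQ| = 15.3, Q = (-0.55826, -6.6134). Then |UQ| = |Q − U| = 6.6369.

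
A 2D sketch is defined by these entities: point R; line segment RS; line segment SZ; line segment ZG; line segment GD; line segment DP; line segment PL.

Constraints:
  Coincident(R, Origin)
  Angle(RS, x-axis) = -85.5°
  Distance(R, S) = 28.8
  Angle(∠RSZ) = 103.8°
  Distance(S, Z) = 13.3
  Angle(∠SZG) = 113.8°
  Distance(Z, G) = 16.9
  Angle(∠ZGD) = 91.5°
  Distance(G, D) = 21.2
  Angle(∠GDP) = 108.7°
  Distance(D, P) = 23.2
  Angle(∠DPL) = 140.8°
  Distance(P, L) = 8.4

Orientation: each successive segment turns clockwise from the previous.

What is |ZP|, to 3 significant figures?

29.5

R is at the origin; RS runs at -85.5° with length 28.8, so S = (2.26, -28.7). ∠RSZ = 103.8° gives SZ at -162° from the x-axis; with |SZ| = 13.3, Z = (-10.4, -32.9). ∠SZG = 113.8° gives ZG at 132° from the x-axis; with |ZG| = 16.9, G = (-21.7, -20.3). ∠ZGD = 91.5° gives GD at 43.6° from the x-axis; with |GD| = 21.2, D = (-6.35, -5.73). ∠GDP = 108.7° gives DP at -27.7° from the x-axis; with |DP| = 23.2, P = (14.2, -16.5). Then |ZP| = |P − Z| = 29.5.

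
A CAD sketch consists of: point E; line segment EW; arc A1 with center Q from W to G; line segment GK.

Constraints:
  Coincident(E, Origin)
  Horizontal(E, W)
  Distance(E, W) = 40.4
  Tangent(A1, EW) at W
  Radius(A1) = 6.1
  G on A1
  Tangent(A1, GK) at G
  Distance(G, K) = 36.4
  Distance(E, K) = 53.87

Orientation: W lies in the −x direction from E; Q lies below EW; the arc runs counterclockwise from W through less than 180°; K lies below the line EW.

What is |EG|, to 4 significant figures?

46.84

E is at the origin; E and W share the same y with |EW| = 40.4 and W on the −x side, so W = (-40.40, 0.000). A1 meets EW tangentially, so QW is at right angles to EW, so Q = W + (0, -6.1) = (-40.40, -6.100). Since QG ⟂ GK (tangency), |QK| = √(6.1² + 36.4²) = 36.91 regardless of where G sits on A1. So K lies on both circle(E, 53.87) and circle(Q, 36.91); the below-EW intersection is K = (-33.33, -42.32). G is the foot of the tangent from K: G = (-46.11, -8.242).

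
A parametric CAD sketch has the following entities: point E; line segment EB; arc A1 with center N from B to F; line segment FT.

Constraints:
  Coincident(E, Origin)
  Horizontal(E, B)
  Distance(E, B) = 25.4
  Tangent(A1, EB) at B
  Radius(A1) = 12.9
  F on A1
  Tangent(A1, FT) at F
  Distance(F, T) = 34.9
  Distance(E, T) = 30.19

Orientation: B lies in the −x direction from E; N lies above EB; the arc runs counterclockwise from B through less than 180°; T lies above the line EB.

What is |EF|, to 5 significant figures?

16.587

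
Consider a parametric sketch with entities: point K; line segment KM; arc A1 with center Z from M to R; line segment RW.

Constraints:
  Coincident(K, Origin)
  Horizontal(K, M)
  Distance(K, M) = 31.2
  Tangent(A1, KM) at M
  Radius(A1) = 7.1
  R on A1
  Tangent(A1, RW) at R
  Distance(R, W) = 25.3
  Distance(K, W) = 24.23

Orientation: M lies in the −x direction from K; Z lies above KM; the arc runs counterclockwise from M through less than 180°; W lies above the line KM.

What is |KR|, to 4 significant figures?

25.83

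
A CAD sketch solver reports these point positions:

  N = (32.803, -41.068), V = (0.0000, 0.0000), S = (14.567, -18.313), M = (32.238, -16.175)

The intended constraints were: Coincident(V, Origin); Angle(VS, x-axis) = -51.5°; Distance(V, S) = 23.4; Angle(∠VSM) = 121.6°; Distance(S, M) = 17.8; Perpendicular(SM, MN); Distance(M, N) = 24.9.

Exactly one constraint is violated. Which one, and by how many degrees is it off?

Perpendicular(SM, MN) — off by 5.60°.

V = (0.00, 0.00) ✓; VS at -51.50° ✓; |VS| = 23.40 ✓; ∠VSM = 121.6° ✓; |SM| = 17.80 ✓; ∠(SM, MN) = 95.60° ✗; |MN| = 24.90 ✓.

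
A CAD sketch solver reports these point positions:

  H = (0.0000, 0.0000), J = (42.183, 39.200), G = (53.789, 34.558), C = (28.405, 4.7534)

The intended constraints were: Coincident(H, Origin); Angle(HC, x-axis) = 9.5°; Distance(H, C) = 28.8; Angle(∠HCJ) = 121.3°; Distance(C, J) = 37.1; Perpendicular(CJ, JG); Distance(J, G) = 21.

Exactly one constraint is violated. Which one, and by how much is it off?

Distance(J, G) = 21 — off by 8.50.

H = (0.00, 0.00) ✓; HC at 9.500° ✓; |HC| = 28.80 ✓; ∠HCJ = 121.3° ✓; |CJ| = 37.10 ✓; ∠(CJ, JG) = 90.00° ✓; |JG| = 12.50 ✗.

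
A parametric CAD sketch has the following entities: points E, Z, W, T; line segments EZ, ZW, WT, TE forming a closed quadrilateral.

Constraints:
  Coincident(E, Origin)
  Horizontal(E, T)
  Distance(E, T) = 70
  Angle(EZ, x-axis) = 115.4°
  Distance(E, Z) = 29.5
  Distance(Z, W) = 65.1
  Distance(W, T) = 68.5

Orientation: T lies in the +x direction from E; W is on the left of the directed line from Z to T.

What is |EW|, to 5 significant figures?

75.081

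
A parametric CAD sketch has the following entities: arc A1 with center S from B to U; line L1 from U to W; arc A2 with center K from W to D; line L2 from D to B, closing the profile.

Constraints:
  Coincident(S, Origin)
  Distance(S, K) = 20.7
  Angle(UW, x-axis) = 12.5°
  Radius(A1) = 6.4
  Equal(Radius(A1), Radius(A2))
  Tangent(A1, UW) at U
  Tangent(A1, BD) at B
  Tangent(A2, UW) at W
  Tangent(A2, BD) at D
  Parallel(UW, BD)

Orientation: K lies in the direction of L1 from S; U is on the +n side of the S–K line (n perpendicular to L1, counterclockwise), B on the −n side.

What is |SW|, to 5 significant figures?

21.667

The slot axis is L1's direction at 12.5°, so u = (cos 12.5°, sin 12.5°) = (0.97630, 0.21644) and n = (−sin 12.5°, cos 12.5°) = (-0.21644, 0.97630). S is at the origin and K lies 20.7 along u from S, so K = 20.7·u = (20.209, 4.4803). Tangency of A1 to both parallel lines with radius 6.4 puts U and B at S ± 6.4·n: U = (-1.3852, 6.2483), B = (1.3852, -6.2483). Equal radii place W and D the same way about K: W = K + 6.4·n = (18.824, 10.729), D = K − 6.4·n = (21.595, -1.7680). Then |SW| = |W − S| = 21.667.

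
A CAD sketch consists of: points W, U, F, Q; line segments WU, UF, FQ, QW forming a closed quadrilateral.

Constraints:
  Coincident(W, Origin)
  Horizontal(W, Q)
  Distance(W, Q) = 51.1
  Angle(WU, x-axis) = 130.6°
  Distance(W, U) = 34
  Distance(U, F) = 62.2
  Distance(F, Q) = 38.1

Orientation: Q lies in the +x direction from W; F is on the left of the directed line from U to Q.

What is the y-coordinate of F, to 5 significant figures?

36.194

Checks: |UF| = 62.20 ✓; |FQ| = 38.10 ✓.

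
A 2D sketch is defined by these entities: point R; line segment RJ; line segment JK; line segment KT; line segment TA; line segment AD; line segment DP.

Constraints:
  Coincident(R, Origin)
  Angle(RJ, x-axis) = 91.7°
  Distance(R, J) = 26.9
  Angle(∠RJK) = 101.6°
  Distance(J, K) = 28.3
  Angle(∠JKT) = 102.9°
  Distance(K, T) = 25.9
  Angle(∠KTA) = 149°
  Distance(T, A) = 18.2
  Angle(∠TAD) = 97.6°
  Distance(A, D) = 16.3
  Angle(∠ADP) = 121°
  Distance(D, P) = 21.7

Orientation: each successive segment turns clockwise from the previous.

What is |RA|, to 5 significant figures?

37.513

∠JKT = 102.9° gives KT at -63.800° from the x-axis; with |KT| = 25.9, T = (38.178, 10.160). ∠KTA = 149.0° gives TA at -94.800° from the x-axis; with |TA| = 18.2, A = (36.655, -7.9766). Then |RA| = |A − R| = 37.513.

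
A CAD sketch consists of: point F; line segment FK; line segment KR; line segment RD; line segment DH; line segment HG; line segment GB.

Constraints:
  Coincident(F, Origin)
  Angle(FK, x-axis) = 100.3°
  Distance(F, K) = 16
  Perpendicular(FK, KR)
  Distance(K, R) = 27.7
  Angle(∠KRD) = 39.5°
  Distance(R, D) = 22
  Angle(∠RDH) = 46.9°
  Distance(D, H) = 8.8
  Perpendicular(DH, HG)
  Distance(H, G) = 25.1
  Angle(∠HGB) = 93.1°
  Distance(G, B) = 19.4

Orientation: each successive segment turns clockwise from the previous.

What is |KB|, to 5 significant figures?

44.644

F is at the origin; FK runs at 100.3° with length 16.0, so K = (-2.8608, 15.742). FK ⟂ KR, so KR runs at 10.300°; with |KR| = 27.7, R = (24.393, 20.695). ∠KRD = 39.5° gives RD at -130.20° from the x-axis; with |RD| = 22.0, D = (10.193, 3.8915). ∠RDH = 46.9° gives DH at 96.700° from the x-axis; with |DH| = 8.8, H = (9.1660, 12.631). DH ⟂ HG, so HG runs at 6.7000°; with |HG| = 25.1, G = (34.095, 15.560). ∠HGB = 93.1° gives GB at -80.200° from the x-axis; with |GB| = 19.4, B = (37.397, -3.5571). Then |KB| = |B − K| = 44.644.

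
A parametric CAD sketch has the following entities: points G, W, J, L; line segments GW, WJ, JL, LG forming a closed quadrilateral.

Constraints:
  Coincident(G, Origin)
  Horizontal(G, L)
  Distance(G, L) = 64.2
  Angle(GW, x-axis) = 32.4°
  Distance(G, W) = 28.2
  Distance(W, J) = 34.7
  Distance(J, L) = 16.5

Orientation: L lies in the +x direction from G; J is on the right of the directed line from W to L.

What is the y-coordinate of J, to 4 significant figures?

-7.948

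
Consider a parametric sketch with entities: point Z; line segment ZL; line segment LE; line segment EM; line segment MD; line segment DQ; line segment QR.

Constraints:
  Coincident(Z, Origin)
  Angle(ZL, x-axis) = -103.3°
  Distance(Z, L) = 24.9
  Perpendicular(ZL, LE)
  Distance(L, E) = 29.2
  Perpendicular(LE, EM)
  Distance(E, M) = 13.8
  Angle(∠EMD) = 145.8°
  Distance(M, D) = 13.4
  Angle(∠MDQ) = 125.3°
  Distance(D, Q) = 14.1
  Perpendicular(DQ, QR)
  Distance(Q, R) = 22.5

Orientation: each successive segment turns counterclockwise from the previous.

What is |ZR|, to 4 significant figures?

23.36

∠MDQ = 125.3° gives DQ at 165.6° from the x-axis; with |DQ| = 14.1, Q = (7.426, -1.495). The perpendicularity gives QR at right angles to DQ, so QR runs at -104.4°; with |QR| = 22.5, R = (1.830, -23.29). Then |ZR| = |R − Z| = 23.36.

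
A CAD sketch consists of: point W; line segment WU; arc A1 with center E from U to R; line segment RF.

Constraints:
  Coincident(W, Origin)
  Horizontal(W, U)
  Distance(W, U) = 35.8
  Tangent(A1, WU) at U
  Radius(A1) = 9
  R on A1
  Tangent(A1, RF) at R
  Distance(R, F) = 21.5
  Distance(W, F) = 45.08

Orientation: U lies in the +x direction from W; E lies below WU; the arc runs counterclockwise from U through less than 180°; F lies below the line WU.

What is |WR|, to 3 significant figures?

29.2

Checks: |EU| = 9.000 ✓; |ER| = 9.000 ✓; ∠(ER, RF) = 90.00° ✓; |RF| = 21.50 ✓; |WF| = 45.08 ✓.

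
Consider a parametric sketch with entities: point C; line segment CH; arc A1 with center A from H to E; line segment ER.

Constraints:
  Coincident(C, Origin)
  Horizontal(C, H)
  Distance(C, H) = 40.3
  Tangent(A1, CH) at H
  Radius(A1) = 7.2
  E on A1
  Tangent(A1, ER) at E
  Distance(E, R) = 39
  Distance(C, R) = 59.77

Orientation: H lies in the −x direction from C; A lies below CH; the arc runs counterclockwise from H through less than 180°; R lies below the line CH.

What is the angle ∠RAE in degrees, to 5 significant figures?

79.540°

Checks: |AH| = 7.200 ✓; |AE| = 7.200 ✓; ∠(AE, ER) = 90.00° ✓; |ER| = 39.00 ✓; |CR| = 59.77 ✓.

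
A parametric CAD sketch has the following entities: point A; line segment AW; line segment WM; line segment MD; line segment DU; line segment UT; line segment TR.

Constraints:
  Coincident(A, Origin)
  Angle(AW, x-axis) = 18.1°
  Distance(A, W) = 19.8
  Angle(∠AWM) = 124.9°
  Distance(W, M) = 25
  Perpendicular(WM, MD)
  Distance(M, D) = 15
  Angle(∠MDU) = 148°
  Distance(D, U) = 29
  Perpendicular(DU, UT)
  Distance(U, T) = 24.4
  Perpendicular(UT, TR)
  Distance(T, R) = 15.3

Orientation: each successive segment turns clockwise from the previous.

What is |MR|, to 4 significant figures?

31.12

DU is perpendicular to UT, so UT runs at 111.0°; with |UT| = 24.4, T = (-6.059, -8.487). UT ⟂ TR, so TR runs at 21.00°; with |TR| = 15.3, R = (8.225, -3.004). Then |MR| = |R − M| = 31.12.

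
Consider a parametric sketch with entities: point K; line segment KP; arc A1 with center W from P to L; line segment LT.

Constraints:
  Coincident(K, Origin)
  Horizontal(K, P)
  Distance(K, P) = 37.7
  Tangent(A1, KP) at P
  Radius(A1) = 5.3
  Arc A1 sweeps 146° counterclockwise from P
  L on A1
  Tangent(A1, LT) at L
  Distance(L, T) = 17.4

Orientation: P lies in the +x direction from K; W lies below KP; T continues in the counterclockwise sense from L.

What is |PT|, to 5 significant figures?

22.553

K is at the origin; K and P share the same y with |KP| = 37.7 and P on the +x side, so P = (37.700, 0.0000). The tangent condition forces WP to be normal to KP, so W = P + (0, -5.3) = (37.700, -5.3000). On A1, P sits at bearing 90° from W; a 146° counterclockwise sweep puts L at bearing 236°, so L = W + 5.3·(cos 236°, sin 236°) = (34.736, -9.6939). Since A1 is tangent to LT there, WL ⟂ LT, so LT runs along (−sin 236°, cos 236°); with |LT| = 17.4, T = (49.162, -19.424). Then |PT| = |T − P| = 22.553.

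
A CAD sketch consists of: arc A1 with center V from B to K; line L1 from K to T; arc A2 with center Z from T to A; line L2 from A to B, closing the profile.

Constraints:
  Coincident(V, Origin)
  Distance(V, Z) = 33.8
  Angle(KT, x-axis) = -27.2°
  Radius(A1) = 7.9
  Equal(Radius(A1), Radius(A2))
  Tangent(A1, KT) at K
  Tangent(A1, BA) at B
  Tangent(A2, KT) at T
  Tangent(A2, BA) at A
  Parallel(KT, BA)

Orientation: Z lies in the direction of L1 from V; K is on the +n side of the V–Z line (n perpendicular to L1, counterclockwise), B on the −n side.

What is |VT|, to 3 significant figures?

34.7

Tangency of A1 to both parallel lines with radius 7.9 puts K and B at V ± 7.9·n: K = (3.61, 7.03), B = (-3.61, -7.03). Equal radii place T and A the same way about Z: T = Z + 7.9·n = (33.7, -8.42), A = Z − 7.9·n = (26.5, -22.5). Then |VT| = |T − V| = 34.7.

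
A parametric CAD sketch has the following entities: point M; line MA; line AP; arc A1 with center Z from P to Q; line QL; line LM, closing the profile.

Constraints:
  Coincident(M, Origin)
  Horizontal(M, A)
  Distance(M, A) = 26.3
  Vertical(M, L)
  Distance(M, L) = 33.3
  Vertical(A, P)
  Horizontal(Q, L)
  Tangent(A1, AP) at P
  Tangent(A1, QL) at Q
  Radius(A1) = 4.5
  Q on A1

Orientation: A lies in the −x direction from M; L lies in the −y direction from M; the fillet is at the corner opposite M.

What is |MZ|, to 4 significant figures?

36.12

M and L share the same x with |ML| = 33.3 and L on the −y side, so L = (0.000, -33.30). The virtual corner opposite M is at (-26.30, -33.30). Tangency of A1 to AP means the radius ZP is perpendicular to AP and the tangent condition forces ZQ to be normal to QL, with radius 4.5, so the center Z sits 4.5 in from both sides at Z = (-21.80, -28.80). Then |MZ| = |Z − M| = 36.12.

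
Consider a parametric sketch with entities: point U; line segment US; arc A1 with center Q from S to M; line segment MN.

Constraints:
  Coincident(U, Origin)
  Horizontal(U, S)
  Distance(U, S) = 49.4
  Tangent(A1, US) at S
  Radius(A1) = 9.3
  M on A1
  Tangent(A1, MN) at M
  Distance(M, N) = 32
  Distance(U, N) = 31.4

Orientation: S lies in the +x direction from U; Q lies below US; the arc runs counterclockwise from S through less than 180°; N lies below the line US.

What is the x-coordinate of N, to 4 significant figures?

19.71

U is at the origin; U and S share the same y with |US| = 49.4 and S on the +x side, so S = (49.40, 0.000). A1 meets US tangentially, so QS is at right angles to US, so Q = S + (0, -9.3) = (49.40, -9.300). Since QM ⟂ MN (tangency), |QN| = √(9.3² + 32.0²) = 33.32 regardless of where M sits on A1. So N lies on both circle(U, 31.4) and circle(Q, 33.32); the below-US intersection is N = (19.71, -24.44). M is the foot of the tangent from N: M = (43.03, -2.524).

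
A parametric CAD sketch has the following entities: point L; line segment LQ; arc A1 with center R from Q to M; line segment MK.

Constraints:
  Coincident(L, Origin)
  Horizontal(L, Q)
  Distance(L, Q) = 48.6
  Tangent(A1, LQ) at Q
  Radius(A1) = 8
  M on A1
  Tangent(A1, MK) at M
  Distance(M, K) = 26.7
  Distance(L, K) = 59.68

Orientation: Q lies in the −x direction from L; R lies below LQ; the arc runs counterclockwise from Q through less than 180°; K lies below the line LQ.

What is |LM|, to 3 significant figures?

57.2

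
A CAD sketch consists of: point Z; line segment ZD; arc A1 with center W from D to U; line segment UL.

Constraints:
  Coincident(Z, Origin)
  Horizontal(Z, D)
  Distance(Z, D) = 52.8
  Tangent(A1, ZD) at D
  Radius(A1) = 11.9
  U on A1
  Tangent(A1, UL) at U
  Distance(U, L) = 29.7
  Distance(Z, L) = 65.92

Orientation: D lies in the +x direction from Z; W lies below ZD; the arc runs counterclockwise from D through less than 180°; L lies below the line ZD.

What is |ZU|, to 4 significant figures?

44.01

Checks: |WU| = 11.90 ✓; ∠(WU, UL) = 90.00° ✓; |UL| = 29.70 ✓; |ZL| = 65.92 ✓.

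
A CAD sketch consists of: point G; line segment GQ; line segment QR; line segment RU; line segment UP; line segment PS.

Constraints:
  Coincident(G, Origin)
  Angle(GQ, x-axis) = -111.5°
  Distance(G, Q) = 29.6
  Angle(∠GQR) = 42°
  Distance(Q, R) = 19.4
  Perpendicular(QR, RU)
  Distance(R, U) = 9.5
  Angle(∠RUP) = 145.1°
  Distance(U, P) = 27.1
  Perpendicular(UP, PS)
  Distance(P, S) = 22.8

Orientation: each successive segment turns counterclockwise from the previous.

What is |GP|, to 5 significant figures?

21.674

G is at the origin; GQ runs at -111.5° with length 29.6, so Q = (-10.848, -27.540). ∠GQR = 42.0° gives QR at 26.500° from the x-axis; with |QR| = 19.4, R = (6.5133, -18.884). The perpendicularity gives RU at right angles to QR, so RU runs at 116.50°; with |RU| = 9.5, U = (2.2744, -10.382). ∠RUP = 145.1° gives UP at 151.40° from the x-axis; with |UP| = 27.1, P = (-21.519, 2.5903). Then |GP| = |P − G| = 21.674.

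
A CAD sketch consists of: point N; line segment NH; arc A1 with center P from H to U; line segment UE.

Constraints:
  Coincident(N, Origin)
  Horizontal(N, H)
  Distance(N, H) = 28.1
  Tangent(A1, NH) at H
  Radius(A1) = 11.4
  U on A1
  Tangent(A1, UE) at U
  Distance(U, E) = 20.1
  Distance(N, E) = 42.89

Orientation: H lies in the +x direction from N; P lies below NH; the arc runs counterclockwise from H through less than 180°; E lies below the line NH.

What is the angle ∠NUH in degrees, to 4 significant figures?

81.17°

N is at the origin; N and H share the same y with |NH| = 28.1 and H on the +x side, so H = (28.10, 0.000). Since A1 is tangent to NH there, PH ⟂ NH, so P = H + (0, -11.4) = (28.10, -11.40). Since PU ⟂ UE (tangency), |PE| = √(11.4² + 20.1²) = 23.11 regardless of where U sits on A1. So E lies on both circle(N, 42.89) and circle(P, 23.11); the below-NH intersection is E = (25.65, -34.38). U is the foot of the tangent from E: U = (17.64, -15.94).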